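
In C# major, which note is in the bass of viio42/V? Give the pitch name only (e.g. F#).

E

The applied chord viio42/V is rooted on F##: F##-A#-C#-E.
The figure 42 means third inversion — the seventh is in the bass.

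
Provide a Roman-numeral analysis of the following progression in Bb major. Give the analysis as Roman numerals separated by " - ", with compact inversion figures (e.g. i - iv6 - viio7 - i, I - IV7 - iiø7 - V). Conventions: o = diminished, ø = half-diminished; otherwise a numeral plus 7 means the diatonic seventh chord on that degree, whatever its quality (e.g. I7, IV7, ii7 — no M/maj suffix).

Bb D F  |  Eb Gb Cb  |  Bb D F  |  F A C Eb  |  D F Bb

Bb-D-F has root Bb, degree 1 in Bb major, so I.
Eb-Gb-Cb: major triad on Cb — chromatic; Cb is the lowered second degree, so this is the Neapolitan sixth, bII6 (third, Eb, in the bass — hence the 6).
Bb-D-F has root Bb, degree 1 in Bb major, so I.
F-A-C-Eb has root F, degree 5 in Bb major, so V7.
D-F-Bb: root Bb is the tonic; major triad there is I6.

I - bII6 - I - V7 - I6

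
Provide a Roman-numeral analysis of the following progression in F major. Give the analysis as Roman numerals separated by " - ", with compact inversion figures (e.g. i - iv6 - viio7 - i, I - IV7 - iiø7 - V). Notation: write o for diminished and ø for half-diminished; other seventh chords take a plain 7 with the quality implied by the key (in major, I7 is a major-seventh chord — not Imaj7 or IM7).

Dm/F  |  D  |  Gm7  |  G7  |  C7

vi6 - V/ii - ii7 - V7/V - V7

Dm/F has root D, degree 6 in F major, so vi6.
D is the secondary dominant of ii (major triad on D): V/ii.
Gm7: root G is the supertonic; minor seventh chord there is ii7.
G7 is the secondary dominant of V (dominant seventh chord on G): V7/V.
C7: dominant seventh chord on C = scale degree 5 → V7.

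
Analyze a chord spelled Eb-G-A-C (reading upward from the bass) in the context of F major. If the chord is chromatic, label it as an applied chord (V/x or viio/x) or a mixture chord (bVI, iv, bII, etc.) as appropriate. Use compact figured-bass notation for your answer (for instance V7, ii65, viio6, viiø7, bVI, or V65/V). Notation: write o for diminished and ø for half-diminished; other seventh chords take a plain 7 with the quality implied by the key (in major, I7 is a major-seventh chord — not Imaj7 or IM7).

viiø43/IV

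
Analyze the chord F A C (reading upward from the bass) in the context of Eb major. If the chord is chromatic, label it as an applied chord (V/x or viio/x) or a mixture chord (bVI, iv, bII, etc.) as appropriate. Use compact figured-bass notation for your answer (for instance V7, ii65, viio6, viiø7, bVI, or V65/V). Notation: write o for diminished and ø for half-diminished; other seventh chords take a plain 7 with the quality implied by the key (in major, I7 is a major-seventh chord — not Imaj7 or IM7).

Stacked in thirds the chord is F-A-C: a major triad on F.
F is not a diatonic chord root with this quality in Eb major, but it lies a perfect fifth above Bb (V), so the chord functions as an applied dominant of V.

V/V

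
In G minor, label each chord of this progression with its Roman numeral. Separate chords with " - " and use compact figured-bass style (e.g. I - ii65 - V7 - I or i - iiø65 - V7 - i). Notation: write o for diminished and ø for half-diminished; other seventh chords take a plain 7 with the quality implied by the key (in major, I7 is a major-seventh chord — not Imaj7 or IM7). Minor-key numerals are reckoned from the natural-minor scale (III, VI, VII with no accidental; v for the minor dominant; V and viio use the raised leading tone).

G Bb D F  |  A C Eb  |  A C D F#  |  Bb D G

G-Bb-D-F: minor seventh chord on G = scale degree 1 → i7.
A-C-Eb has root A, degree 2 in G minor, so iio.
A-C-D-F#: dominant seventh chord on D = scale degree 5 → V43.
Bb-D-G: root G is the tonic; minor triad there is i6.

i7 - iio - V43 - i6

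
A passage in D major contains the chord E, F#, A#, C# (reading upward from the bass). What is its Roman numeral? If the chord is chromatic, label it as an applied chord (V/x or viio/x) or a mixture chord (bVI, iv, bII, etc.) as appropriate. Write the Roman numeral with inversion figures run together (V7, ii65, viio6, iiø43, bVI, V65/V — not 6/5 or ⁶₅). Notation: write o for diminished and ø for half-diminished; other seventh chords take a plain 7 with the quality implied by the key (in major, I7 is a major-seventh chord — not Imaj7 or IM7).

V42/vi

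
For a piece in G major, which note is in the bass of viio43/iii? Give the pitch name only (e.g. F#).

The applied chord viio43/iii is rooted on A#: A#-C#-E-G.
The figure 43 means second inversion — the fifth is in the bass.

E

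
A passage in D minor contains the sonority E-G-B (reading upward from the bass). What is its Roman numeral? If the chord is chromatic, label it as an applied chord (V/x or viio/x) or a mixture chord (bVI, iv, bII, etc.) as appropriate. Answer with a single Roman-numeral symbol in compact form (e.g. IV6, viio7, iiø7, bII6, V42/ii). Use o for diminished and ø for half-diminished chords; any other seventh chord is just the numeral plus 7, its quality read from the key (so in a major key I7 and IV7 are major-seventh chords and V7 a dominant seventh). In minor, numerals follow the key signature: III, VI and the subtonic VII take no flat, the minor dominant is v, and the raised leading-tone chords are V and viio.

ii

The pitches E-G-B form a minor triad rooted on E.
E is the second degree of D minor. This is the minor supertonic, borrowed from the parallel major (the Dorian ii).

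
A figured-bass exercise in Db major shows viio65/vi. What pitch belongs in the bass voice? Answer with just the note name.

C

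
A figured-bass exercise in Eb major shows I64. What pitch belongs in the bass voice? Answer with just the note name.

I in Eb major has root Eb; the chord is Eb-G-Bb.
The figure 64 means second inversion — the fifth is in the bass.

Bb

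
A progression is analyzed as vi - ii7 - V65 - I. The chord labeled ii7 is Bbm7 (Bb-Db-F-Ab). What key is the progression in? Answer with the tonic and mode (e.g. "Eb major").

Ab major

The anchor chord is a minor seventh chord on Bb, labeled ii7.
If Bb is scale degree 2 and the mode makes that degree carry a minor seventh chord, the tonic is Ab and the mode is major.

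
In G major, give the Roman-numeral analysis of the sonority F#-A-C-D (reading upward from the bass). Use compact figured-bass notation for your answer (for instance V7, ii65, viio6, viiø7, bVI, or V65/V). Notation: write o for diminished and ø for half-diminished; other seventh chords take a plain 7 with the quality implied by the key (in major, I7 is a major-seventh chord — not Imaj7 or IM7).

Stacked in thirds the chord is D-F#-A-C: a dominant seventh chord on D.
D is scale degree 5 in G major, and a dominant seventh chord on that degree is written V7.
With F# in the bass the chord is in first inversion, so the figured bass is 65.

V65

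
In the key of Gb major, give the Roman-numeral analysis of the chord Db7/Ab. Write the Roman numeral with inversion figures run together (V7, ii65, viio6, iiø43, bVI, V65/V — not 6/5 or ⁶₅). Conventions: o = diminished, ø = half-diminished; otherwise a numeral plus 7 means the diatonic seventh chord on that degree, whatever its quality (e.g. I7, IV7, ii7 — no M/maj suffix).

V43

The pitches Db-F-Ab-Cb form a dominant seventh chord rooted on Db.
In Gb major, Db is the dominant; the diatonic dominant seventh chord there is V7.
With Ab in the bass the chord is in second inversion, so the figured bass is 43.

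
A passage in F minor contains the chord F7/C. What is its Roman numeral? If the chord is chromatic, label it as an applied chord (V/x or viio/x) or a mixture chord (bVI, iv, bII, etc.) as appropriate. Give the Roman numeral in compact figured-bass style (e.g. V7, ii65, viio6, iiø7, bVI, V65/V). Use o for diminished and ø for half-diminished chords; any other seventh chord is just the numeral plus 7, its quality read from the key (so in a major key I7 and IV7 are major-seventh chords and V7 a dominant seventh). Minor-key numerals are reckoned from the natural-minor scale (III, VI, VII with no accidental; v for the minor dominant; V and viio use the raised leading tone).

V43/iv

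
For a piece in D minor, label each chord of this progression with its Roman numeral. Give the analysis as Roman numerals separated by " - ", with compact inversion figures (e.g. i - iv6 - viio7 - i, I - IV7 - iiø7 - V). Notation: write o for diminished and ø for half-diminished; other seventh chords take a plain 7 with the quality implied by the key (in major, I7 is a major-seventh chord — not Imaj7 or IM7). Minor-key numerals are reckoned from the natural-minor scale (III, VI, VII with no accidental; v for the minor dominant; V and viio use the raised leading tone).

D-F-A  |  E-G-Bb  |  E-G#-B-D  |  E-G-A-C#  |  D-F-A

D-F-A: minor triad on D = scale degree 1 → i.
E-G-Bb: root E is the supertonic; diminished triad there is iio.
E-G#-B-D: a dominant seventh chord on E, the applied dominant of V → V7/V.
E-G-A-C#: dominant seventh chord on A = scale degree 5 → V43.
D-F-A: minor triad on D = scale degree 1 → i.

i - iio - V7/V - V43 - i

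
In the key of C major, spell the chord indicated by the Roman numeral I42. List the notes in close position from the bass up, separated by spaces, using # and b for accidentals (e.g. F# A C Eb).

In C major, scale degree 1 is C, and the diatonic chord built there is a major seventh chord.
That chord is spelled C-E-G-B.
With the 42 figure the chord is in third inversion; from the bass B upward in close position it reads B-C-E-G.

B C E G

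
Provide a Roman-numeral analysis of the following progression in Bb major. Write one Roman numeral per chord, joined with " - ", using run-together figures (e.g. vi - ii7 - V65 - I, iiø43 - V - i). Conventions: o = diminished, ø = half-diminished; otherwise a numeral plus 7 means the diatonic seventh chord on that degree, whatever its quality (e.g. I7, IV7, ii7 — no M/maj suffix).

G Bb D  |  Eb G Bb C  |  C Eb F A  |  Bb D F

vi - ii65 - V43 - I

G-Bb-D: minor triad on G = scale degree 6 → vi.
Eb-G-Bb-C has root C, degree 2 in Bb major, so ii65.
C-Eb-F-A: dominant seventh chord on F = scale degree 5 → V43.
Bb-D-F: major triad on Bb = scale degree 1 → I.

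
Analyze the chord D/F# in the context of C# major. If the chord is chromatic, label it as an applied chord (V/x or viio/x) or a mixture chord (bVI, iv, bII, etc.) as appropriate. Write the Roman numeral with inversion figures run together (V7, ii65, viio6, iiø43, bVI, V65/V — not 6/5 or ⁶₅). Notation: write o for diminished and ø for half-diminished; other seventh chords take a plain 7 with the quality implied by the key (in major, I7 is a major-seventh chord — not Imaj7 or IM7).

Stacked in thirds the chord is D-F#-A: a major triad on D.
D is the lowered second degree of C# major (diatonic 2 would be D#). This is the Neapolitan sixth — a major triad on the lowered second degree, here in its customary first inversion.
With F# in the bass the chord is in first inversion, so the figured bass is 6.

bII6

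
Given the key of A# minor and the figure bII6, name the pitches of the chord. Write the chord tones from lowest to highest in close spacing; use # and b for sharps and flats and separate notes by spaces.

D# F# B

Scale degree 2 in A# minor is B#; lowering it a half step gives B. bII6 is the Neapolitan sixth — a major triad on the lowered second degree, here in its customary first inversion.
So the chord is B-D#-F#.
The figured bass 6 indicates first inversion, placing the third (D#) in the bass: D#-F#-B.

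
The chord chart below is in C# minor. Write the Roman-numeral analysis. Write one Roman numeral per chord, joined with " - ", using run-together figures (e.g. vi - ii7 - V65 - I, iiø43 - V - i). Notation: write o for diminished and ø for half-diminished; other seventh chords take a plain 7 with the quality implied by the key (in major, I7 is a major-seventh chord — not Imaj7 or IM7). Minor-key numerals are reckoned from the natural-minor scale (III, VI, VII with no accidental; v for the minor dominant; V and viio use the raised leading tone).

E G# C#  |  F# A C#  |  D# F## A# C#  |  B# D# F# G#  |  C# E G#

i6 - iv - V7/V - V65 - i

E-G#-C#: root C# is the tonic; minor triad there is i6.
F#-A-C# has root F#, degree 4 in C# minor, so iv.
D#-F##-A#-C#: a dominant seventh chord on D#, the applied dominant of V → V7/V.
B#-D#-F#-G#: root G# is the dominant; dominant seventh chord there is V65.
C#-E-G#: root C# is the tonic; minor triad there is i.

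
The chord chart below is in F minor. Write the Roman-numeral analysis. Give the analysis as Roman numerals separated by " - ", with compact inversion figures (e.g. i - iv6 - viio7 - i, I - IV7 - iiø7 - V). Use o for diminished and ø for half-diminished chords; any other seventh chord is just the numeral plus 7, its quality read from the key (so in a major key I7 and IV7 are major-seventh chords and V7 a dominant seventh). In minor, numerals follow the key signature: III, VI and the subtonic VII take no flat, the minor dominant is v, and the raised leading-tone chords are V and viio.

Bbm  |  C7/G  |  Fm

iv - V43 - i

Bbm: minor triad on Bb = scale degree 4 → iv.
C7/G: root C is the dominant; dominant seventh chord there is V43.
Fm: root F is the tonic; minor triad there is i.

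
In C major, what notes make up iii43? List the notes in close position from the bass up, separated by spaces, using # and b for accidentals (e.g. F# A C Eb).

In C major, scale degree 3 is E, and the diatonic chord built there is a minor seventh chord.
Stacking thirds from E gives E-G-B-D.
The figured bass 43 indicates second inversion, placing the fifth (B) in the bass: B-D-E-G.

B D E G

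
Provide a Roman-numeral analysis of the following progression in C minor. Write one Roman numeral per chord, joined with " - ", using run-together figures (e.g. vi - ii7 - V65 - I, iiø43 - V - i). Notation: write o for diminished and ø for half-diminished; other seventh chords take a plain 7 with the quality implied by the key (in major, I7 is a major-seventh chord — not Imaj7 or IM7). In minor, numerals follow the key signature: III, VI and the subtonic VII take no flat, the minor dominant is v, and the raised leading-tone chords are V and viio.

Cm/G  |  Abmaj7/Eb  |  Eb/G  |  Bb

i64 - VI43 - III6 - VII

Cm/G has root C, degree 1 in C minor, so i64.
Abmaj7/Eb: major seventh chord on Ab = scale degree 6 → VI43.
Eb/G: root Eb is the mediant; major triad there is III6.
Bb: major triad on Bb = scale degree 7 → VII.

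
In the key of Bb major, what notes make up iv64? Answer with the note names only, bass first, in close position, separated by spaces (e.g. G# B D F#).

Bb Eb Gb

Scale degree 4 in Bb major is Eb; here the chord built on it is altered to a minor triad. iv64 is the minor subdominant, borrowed from the parallel minor.
So the chord is Eb-Gb-Bb.
The figured bass 64 indicates second inversion, placing the fifth (Bb) in the bass: Bb-Eb-Gb.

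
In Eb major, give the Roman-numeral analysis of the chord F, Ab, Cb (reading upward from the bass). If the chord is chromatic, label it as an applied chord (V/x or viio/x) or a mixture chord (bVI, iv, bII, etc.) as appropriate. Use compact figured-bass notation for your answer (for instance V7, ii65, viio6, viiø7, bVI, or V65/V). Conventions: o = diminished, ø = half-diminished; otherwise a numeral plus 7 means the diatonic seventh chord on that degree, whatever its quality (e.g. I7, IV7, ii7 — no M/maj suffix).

iio

The pitches F-Ab-Cb form a diminished triad rooted on F.
F is the second degree of Eb major. This is the diminished supertonic triad, borrowed from the parallel minor.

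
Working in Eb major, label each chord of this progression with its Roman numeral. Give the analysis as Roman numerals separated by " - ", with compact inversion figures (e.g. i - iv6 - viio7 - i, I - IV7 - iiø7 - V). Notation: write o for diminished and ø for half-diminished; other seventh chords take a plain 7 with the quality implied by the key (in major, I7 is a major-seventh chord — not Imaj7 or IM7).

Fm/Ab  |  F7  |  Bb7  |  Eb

Fm/Ab has root F, degree 2 in Eb major, so ii6.
F7: a dominant seventh chord on F, the applied dominant of V → V7/V.
Bb7: dominant seventh chord on Bb = scale degree 5 → V7.
Eb: root Eb is the tonic; major triad there is I.

ii6 - V7/V - V7 - I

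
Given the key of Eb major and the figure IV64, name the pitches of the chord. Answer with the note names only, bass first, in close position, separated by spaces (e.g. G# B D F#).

Eb Ab C

In Eb major, scale degree 4 is Ab, and the diatonic chord built there is a major triad.
That chord is spelled Ab-C-Eb.
With the 64 figure the chord is in second inversion; from the bass Eb upward in close position it reads Eb-Ab-C.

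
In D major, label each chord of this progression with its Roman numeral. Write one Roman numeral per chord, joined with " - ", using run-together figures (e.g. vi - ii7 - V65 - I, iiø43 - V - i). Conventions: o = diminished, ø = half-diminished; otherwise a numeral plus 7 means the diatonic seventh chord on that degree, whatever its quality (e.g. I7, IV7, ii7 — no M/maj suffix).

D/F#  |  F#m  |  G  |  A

I6 - iii - IV - V

D/F#: major triad on D = scale degree 1 → I6.
F#m: minor triad on F# = scale degree 3 → iii.
G has root G, degree 4 in D major, so IV.
A: major triad on A = scale degree 5 → V.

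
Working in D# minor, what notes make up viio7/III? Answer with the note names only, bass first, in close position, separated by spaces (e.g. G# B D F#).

E# G# B D

viio7/III is a secondary leading-tone chord. The target III is F# in D# minor; the applied chord is rooted a semitone below, on E#.
Building a fully diminished seventh chord on E# gives E#-G#-B-D.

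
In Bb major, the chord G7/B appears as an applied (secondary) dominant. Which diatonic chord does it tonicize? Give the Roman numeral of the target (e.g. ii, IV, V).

ii

The chord is a dominant seventh chord on G.
A dominant resolves down a perfect fifth: G → C. In Bb major, C is scale degree 2, i.e. ii.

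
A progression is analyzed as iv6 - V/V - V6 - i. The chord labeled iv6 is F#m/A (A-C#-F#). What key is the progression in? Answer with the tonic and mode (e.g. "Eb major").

The chord F#m/A is a minor triad rooted on F#; its label is iv6.
If F# is scale degree 4 and the mode makes that degree carry a minor triad, the tonic is C# and the mode is minor.

C# minor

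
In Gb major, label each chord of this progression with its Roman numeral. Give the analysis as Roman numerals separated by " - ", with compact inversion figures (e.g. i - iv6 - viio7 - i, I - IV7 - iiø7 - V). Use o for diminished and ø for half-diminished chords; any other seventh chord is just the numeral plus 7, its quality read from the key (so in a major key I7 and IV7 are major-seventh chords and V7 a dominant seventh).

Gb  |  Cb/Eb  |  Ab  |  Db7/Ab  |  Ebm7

Gb: root Gb is the tonic; major triad there is I.
Cb/Eb has root Cb, degree 4 in Gb major, so IV6.
Ab: chromatic; Ab is V of V, so V/V.
Db7/Ab: dominant seventh chord on Db = scale degree 5 → V43.
Ebm7 has root Eb, degree 6 in Gb major, so vi7.

I - IV6 - V/V - V43 - vi7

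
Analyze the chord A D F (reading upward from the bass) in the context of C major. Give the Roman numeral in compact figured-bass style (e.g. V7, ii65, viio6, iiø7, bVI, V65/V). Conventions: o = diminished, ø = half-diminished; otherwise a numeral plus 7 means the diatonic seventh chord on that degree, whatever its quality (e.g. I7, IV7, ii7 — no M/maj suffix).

The pitches D-F-A form a minor triad rooted on D.
In C major, D is the supertonic; the diatonic minor triad there is ii.
With A in the bass the chord is in second inversion, so the figured bass is 64.

ii64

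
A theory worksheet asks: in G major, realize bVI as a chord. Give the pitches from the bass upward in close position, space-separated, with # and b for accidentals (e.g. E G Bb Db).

Eb G Bb

Scale degree 6 in G major is E; lowering it a half step gives Eb. bVI is a major triad on the lowered sixth degree, borrowed from the parallel minor.
So the chord is Eb-G-Bb.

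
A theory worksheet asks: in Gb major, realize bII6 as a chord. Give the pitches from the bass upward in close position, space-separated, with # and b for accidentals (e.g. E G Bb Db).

Cb Ebb Abb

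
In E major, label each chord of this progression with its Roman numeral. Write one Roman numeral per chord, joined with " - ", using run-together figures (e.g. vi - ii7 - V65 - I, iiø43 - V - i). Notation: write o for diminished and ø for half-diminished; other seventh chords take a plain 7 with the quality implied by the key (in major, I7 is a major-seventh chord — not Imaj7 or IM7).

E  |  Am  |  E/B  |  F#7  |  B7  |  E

E: root E is the tonic; major triad there is I.
Am: A with this quality isn't in the key; it's iv, borrowed from the parallel minor.
E/B: root E is the tonic; major triad there is I64.
F#7: chromatic; F# is V of V, so V7/V.
B7: root B is the dominant; dominant seventh chord there is V7.
E: major triad on E = scale degree 1 → I.

I - iv - I64 - V7/V - V7 - I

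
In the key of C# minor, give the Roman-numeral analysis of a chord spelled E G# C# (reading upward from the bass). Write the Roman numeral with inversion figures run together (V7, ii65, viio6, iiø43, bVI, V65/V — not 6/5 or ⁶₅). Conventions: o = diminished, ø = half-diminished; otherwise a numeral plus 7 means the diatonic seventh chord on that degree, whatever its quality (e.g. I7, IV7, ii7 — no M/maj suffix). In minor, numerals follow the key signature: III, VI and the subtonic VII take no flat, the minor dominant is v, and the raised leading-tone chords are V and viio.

i6

The pitches C#-E-G# form a minor triad rooted on C#.
C# is scale degree 1 in C# minor, and a minor triad on that degree is written i.
With E in the bass the chord is in first inversion, so the figured bass is 6.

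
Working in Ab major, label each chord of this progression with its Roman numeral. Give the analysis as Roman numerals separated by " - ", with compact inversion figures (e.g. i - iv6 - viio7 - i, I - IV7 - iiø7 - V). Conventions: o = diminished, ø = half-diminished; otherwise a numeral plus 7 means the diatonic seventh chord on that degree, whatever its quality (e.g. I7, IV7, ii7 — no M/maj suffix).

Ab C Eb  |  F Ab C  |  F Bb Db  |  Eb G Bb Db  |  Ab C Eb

I - vi - ii64 - V7 - I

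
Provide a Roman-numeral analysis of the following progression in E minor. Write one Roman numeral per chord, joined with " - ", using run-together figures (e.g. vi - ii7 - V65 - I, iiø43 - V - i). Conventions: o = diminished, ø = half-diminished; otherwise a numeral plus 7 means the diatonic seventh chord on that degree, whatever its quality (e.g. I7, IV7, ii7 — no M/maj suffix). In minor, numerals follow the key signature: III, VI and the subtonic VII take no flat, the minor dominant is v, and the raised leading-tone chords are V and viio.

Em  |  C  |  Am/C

Em has root E, degree 1 in E minor, so i.
C: root C is the submediant; major triad there is VI.
Am/C has root A, degree 4 in E minor, so iv6.

i - VI - iv6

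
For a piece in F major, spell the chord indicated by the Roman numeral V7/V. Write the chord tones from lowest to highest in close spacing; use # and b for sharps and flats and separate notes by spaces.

G B D F

V7/V is a secondary dominant — the dominant seventh of V. V in F major is C, so the applied chord's root is G, a perfect fifth above.
Building a dominant seventh chord on G gives G-B-D-F.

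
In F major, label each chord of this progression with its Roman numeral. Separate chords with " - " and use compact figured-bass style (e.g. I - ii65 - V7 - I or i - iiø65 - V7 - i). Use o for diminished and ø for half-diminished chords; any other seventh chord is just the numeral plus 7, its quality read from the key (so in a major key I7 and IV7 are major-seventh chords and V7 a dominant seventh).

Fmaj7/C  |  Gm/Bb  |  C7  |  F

I43 - ii6 - V7 - I

Fmaj7/C: root F is the tonic; major seventh chord there is I43.
Gm/Bb has root G, degree 2 in F major, so ii6.
C7 has root C, degree 5 in F major, so V7.
F: root F is the tonic; major triad there is I.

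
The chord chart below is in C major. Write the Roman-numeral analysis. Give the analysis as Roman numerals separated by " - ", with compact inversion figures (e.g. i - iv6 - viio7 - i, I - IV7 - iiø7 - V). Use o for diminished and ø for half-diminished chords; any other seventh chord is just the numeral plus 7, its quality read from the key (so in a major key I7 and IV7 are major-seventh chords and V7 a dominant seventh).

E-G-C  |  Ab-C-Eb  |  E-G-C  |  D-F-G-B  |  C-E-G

I6 - bVI - I6 - V43 - I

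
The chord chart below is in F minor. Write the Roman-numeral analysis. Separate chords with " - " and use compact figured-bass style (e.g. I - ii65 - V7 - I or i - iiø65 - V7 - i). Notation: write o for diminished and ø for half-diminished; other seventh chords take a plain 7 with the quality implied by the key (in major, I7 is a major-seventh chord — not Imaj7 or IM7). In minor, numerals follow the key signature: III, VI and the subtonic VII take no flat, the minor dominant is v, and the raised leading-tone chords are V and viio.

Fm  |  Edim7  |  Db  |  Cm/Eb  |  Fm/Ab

Fm: minor triad on F = scale degree 1 → i.
Edim7 has root E, degree 7 in F minor, so viio7.
Db: major triad on Db = scale degree 6 → VI.
Cm/Eb: root C is the dominant; minor triad there is v6.
Fm/Ab has root F, degree 1 in F minor, so i6.

i - viio7 - VI - v6 - i6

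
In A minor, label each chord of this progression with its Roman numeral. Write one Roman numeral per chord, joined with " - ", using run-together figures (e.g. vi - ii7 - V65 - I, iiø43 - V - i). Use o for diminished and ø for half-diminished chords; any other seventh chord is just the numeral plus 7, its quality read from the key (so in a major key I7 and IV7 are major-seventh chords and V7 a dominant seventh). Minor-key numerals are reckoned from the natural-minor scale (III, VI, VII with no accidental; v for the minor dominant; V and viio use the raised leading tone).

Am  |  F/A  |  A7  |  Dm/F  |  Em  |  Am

Am: minor triad on A = scale degree 1 → i.
F/A: root F is the submediant; major triad there is VI6.
A7: chromatic; A is V of iv, so V7/iv.
Dm/F: root D is the subdominant; minor triad there is iv6.
Em has root E, degree 5 in A minor, so v.
Am: minor triad on A = scale degree 1 → i.

i - VI6 - V7/iv - iv6 - v - i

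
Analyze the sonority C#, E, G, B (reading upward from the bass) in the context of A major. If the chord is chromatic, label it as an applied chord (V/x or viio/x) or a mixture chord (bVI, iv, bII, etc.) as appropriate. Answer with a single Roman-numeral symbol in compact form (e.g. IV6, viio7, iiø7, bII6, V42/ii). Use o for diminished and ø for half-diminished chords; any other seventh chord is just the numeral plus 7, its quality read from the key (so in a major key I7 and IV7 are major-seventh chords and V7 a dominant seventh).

The pitches C#-E-G-B form a half-diminished seventh chord rooted on C#.
C# sits a half step below D (IV in A major); a diminished chord there is the applied leading-tone chord of IV.

viiø7/IV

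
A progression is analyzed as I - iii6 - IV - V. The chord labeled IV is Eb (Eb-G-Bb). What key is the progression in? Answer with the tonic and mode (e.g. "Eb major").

IV is given as Eb-G-Bb — a major triad with root Eb.
IV on Eb implies Eb is the subdominant; that puts the tonic at Bb, and the uppercase numeral fits major mode.

Bb major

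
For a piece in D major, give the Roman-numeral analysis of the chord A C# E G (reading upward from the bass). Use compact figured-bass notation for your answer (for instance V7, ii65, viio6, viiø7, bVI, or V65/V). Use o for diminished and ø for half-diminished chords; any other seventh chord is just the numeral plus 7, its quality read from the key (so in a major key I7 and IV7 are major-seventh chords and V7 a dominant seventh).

V7

The pitches A-C#-E-G form a dominant seventh chord rooted on A.
A is scale degree 5 in D major, and a dominant seventh chord on that degree is written V7.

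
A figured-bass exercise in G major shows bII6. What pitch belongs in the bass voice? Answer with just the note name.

C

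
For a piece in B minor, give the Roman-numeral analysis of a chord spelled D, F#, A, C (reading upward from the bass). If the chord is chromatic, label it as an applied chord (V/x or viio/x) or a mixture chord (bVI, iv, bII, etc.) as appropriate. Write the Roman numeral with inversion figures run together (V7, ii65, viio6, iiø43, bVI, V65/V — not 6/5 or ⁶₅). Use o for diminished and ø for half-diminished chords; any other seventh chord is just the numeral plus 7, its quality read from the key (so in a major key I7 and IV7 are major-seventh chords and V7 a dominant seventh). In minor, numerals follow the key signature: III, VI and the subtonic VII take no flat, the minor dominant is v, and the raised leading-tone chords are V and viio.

V7/VI

Stacked in thirds the chord is D-F#-A-C: a dominant seventh chord on D.
D is not a diatonic chord root with this quality in B minor, but it lies a perfect fifth above G (VI), so the chord functions as an applied dominant of VI.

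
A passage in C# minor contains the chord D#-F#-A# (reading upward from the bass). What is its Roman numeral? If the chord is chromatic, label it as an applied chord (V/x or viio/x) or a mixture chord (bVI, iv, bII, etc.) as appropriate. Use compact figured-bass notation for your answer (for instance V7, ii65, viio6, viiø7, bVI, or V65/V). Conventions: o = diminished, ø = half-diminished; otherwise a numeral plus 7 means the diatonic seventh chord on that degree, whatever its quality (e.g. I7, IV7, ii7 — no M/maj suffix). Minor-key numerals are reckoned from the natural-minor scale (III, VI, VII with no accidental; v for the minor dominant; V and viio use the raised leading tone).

Stacked in thirds the chord is D#-F#-A#: a minor triad on D#.
D# is the second degree of C# minor. This is the minor supertonic, borrowed from the parallel major (the Dorian ii).

ii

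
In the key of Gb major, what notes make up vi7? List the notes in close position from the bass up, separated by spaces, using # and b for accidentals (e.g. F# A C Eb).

In Gb major, the sixth degree is Eb, and the diatonic chord built there is a minor seventh chord.
Stacking thirds from Eb gives Eb-Gb-Bb-Db.

Eb Gb Bb Db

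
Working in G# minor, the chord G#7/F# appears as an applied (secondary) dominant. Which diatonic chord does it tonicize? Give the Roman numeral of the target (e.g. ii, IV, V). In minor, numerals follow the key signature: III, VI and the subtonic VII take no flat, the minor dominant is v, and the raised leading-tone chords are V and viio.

iv

The chord is a dominant seventh chord on G#.
A dominant resolves down a perfect fifth: G# → C#. In G# minor, C# is scale degree 4, i.e. iv.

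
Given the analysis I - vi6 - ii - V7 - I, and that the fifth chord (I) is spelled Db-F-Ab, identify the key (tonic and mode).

Db major

I is given as Db-F-Ab — a major triad with root Db.
If Db is scale degree 1 and the mode makes that degree carry a major triad, the tonic is Db and the mode is major.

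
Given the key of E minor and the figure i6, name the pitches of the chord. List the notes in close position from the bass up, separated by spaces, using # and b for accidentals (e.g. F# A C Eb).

G B E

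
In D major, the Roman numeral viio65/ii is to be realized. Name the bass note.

F#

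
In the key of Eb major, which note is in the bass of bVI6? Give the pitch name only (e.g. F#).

Eb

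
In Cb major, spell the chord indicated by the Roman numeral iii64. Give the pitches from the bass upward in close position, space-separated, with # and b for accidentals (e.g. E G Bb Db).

Bb Eb Gb

The numeral's case and figure indicate a minor triad. In Cb major its root, the mediant, is Eb.
Stacking thirds from Eb gives Eb-Gb-Bb.
The figured bass 64 indicates second inversion, placing the fifth (Bb) in the bass: Bb-Eb-Gb.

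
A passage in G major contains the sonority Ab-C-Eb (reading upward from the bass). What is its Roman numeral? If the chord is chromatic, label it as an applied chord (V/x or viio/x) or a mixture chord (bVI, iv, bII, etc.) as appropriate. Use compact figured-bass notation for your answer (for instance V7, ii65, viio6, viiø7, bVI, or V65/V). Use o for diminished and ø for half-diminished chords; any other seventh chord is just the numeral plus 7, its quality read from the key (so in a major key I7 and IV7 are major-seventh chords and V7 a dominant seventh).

bII

The pitches Ab-C-Eb form a major triad rooted on Ab.
Ab is the lowered second degree of G major (diatonic 2 would be A). This is the Neapolitan chord — a major triad on the lowered second degree.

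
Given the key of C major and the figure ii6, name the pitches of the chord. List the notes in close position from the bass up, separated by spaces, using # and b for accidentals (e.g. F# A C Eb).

F A D

In C major, the second degree is D, and the diatonic chord built there is a minor triad.
That chord is spelled D-F-A.
With the 6 figure the chord is in first inversion; from the bass F upward in close position it reads F-A-D.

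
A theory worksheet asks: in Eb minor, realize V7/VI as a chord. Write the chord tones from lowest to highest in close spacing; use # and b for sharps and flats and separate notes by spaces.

V7/VI is a secondary dominant — the dominant seventh of VI. VI in Eb minor is Cb, so the applied chord's root is Gb, a perfect fifth above.
Building a dominant seventh chord on Gb gives Gb-Bb-Db-Fb.

Gb Bb Db Fb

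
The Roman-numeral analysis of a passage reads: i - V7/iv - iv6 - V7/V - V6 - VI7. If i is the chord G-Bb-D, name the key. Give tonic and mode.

G minor

i is given as G-Bb-D — a minor triad with root G.
If G is scale degree 1 and the mode makes that degree carry a minor triad, the tonic is G and the mode is minor.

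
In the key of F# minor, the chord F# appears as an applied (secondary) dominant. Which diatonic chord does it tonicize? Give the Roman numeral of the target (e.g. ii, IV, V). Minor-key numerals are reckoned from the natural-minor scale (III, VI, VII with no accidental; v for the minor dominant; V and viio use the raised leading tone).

The chord is a major triad on F#.
A dominant resolves down a perfect fifth: F# → B. In F# minor, B is scale degree 4, i.e. iv.

iv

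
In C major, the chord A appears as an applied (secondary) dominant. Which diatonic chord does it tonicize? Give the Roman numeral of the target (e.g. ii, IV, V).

The chord is a major triad on A.
A dominant resolves down a perfect fifth: A → D. In C major, D is scale degree 2, i.e. ii.

ii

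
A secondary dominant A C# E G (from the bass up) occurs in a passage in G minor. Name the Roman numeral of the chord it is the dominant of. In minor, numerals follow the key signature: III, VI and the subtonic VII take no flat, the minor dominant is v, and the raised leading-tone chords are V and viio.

V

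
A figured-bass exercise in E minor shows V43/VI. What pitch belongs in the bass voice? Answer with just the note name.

The applied chord V43/VI is rooted on G: G-B-D-F.
The figure 43 means second inversion — the fifth is in the bass.

D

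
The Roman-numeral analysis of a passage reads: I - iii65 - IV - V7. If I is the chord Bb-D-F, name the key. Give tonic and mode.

The anchor chord is a major triad on Bb, labeled I.
If Bb is scale degree 1 and the mode makes that degree carry a major triad, the tonic is Bb and the mode is major.

Bb major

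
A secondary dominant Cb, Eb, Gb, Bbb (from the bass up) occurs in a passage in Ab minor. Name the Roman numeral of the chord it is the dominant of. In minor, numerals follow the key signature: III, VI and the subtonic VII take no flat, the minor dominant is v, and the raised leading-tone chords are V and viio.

VI

The chord is a dominant seventh chord on Cb.
A dominant resolves down a perfect fifth: Cb → Fb. In Ab minor, Fb is scale degree 6, i.e. VI.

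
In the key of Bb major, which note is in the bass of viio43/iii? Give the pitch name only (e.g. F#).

G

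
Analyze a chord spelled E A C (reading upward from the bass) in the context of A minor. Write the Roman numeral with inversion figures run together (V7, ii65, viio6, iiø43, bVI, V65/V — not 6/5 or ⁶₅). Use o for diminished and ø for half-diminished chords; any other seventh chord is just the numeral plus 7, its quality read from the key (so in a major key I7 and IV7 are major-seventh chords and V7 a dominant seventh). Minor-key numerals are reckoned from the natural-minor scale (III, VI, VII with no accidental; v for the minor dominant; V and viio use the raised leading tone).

The pitches A-C-E form a minor triad rooted on A.
In A minor, A is the tonic; the diatonic minor triad there is i.
With E in the bass the chord is in second inversion, so the figured bass is 64.

i64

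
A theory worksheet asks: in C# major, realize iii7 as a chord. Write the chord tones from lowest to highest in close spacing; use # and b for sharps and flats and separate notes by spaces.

The numeral's case and figure indicate a minor seventh chord. In C# major its root, the mediant, is E#.
That chord is spelled E#-G#-B#-D#.

E# G# B# D#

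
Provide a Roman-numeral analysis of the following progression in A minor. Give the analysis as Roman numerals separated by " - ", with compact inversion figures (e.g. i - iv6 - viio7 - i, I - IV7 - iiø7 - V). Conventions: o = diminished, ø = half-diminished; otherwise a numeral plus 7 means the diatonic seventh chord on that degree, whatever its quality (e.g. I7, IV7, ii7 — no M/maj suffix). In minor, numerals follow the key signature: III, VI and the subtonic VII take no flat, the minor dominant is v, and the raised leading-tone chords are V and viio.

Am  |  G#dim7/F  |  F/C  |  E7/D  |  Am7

i - viio42 - VI64 - V42 - i7

Am: minor triad on A = scale degree 1 → i.
G#dim7/F has root G#, degree 7 in A minor, so viio42.
F/C has root F, degree 6 in A minor, so VI64.
E7/D has root E, degree 5 in A minor, so V42.
Am7: minor seventh chord on A = scale degree 1 → i7.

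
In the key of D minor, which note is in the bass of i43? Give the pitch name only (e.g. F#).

i in D minor has root D; the chord is D-F-A-C.
The figure 43 means second inversion — the fifth is in the bass.

A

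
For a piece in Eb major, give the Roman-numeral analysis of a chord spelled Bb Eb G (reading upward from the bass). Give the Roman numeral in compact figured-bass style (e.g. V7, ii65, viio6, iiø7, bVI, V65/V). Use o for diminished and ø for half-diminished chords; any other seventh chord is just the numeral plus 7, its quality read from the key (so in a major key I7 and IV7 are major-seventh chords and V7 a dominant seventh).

Stacked in thirds the chord is Eb-G-Bb: a major triad on Eb.
In Eb major, Eb is the tonic; the diatonic major triad there is I.
With Bb in the bass the chord is in second inversion, so the figured bass is 64.

I64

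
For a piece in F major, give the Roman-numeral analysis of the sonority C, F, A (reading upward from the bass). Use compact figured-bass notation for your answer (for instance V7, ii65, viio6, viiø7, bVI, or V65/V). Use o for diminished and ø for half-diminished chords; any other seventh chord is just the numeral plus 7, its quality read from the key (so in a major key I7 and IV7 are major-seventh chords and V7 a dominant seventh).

I64

The pitches F-A-C form a major triad rooted on F.
F is scale degree 1 in F major, and a major triad on that degree is written I.
With C in the bass the chord is in second inversion, so the figured bass is 64.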